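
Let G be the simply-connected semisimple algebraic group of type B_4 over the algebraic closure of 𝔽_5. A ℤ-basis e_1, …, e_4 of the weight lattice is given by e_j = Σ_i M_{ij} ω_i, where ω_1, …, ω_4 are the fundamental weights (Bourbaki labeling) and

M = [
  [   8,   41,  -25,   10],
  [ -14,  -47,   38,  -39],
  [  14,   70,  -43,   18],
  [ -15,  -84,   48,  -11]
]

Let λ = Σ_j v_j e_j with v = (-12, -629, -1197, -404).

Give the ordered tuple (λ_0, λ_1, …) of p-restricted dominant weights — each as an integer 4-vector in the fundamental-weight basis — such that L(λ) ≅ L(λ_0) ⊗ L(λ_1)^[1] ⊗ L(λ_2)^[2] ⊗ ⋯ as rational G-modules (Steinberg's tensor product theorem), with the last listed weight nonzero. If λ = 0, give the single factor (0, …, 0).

((0, 1, 1, 4),)

In the fundamental-weight basis, λ has coordinates c = M·v (v = (-12, -629, -1197, -404)):
  c_1 = (8)·(-12) + (41)·(-629) + (-25)·(-1197) + (10)·(-404) = 0
  c_2 = (-14)·(-12) + (-47)·(-629) + (38)·(-1197) + (-39)·(-404) = 1
  c_3 = (14)·(-12) + (70)·(-629) + (-43)·(-1197) + (18)·(-404) = 1
  c_4 = (-15)·(-12) + (-84)·(-629) + (48)·(-1197) + (-11)·(-404) = 4
Base-5 expansion of each c_i:
  c_1 = 0
  c_2 = 1 = 1·5^0
  c_3 = 1 = 1·5^0
  c_4 = 4 = 4·5^0
λ_0 = (0, 1, 1, 4)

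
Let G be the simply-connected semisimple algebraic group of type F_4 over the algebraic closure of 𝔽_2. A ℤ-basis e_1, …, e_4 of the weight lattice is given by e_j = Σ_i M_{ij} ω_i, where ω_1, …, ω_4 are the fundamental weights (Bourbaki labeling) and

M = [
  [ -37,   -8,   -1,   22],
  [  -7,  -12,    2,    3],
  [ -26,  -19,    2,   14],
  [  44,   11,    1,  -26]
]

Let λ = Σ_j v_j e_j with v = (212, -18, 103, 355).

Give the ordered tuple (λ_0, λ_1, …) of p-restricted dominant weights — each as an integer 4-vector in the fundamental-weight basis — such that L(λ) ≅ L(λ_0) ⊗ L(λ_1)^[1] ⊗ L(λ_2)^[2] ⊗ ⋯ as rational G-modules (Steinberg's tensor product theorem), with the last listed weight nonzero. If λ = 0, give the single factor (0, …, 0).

Converting to the ω-basis (c_i = row i of M dotted with v = (212, -18, 103, 355)):
  c_1 = -37*212 + -8*-18 + -1*103 + 22*355 = 7
  c_2 = -7*212 + -12*-18 + 2*103 + 3*355 = 3
  c_3 = -26*212 + -19*-18 + 2*103 + 14*355 = 6
  c_4 = 44*212 + 11*-18 + 1*103 + -26*355 = 3
Writing each c_i in base p = 2:
  c_1 = 7 = 1·2^0 + 1·2^1 + 1·2^2
  c_2 = 3 = 1·2^0 + 1·2^1
  c_3 = 6 = 0·2^0 + 1·2^1 + 1·2^2
  c_4 = 3 = 1·2^0 + 1·2^1
λ_0 = (1, 1, 0, 1)
λ_1 = (1, 1, 1, 1)
λ_2 = (1, 0, 1, 0)

((1, 1, 0, 1), (1, 1, 1, 1), (1, 0, 1, 0))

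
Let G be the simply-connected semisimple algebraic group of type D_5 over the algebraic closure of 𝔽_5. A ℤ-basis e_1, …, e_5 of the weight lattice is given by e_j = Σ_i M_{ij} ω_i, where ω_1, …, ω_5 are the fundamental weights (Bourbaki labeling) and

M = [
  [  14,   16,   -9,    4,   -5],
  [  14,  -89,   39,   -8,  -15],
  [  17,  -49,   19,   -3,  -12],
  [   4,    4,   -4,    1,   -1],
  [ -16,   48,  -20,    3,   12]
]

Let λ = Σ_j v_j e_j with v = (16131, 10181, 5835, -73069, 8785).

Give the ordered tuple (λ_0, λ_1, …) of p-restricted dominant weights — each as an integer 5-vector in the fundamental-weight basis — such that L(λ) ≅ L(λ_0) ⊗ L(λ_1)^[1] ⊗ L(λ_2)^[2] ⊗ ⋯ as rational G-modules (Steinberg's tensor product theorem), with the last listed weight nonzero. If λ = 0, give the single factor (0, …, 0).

((4, 2, 0, 4, 0), (2, 3, 2, 0, 1), (0, 2, 0, 2, 4))

Converting to the ω-basis (c_i = row i of M dotted with v = (16131, 10181, 5835, -73069, 8785)):
  c_1 = (14)·(16131) + (16)·(10181) + (-9)·(5835) + (4)·(-73069) + (-5)·(8785) = 14
  c_2 = (14)·(16131) + (-89)·(10181) + (39)·(5835) + (-8)·(-73069) + (-15)·(8785) = 67
  c_3 = (17)·(16131) + (-49)·(10181) + (19)·(5835) + (-3)·(-73069) + (-12)·(8785) = 10
  c_4 = (4)·(16131) + (4)·(10181) + (-4)·(5835) + (1)·(-73069) + (-1)·(8785) = 54
  c_5 = (-16)·(16131) + (48)·(10181) + (-20)·(5835) + (3)·(-73069) + (12)·(8785) = 105
Expand coordinatewise in base 5:
  c_1 = 14 = 4·5^0 + 2·5^1
  c_2 = 67 = 2·5^0 + 3·5^1 + 2·5^2
  c_3 = 10 = 0·5^0 + 2·5^1
  c_4 = 54 = 4·5^0 + 0·5^1 + 2·5^2
  c_5 = 105 = 0·5^0 + 1·5^1 + 4·5^2
λ_0 = (4, 2, 0, 4, 0)
λ_1 = (2, 3, 2, 0, 1)
λ_2 = (0, 2, 0, 2, 4)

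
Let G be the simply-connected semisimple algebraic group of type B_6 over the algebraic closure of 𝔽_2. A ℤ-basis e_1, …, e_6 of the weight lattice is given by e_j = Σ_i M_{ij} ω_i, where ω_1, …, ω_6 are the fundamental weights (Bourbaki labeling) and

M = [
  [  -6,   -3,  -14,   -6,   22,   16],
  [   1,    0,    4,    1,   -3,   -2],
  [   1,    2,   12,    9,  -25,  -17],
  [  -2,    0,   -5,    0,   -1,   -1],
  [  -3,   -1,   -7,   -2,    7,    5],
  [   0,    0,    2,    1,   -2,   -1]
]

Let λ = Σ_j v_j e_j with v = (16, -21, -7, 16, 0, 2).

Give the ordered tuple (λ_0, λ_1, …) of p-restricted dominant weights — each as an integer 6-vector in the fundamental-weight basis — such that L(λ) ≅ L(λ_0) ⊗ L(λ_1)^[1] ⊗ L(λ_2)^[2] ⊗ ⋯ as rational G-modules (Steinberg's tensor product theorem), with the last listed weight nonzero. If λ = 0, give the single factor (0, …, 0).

Change of basis e → ω: c = M·v where v = (16, -21, -7, 16, 0, 2):
  c_1 = -6*16 + -3*-21 + -14*-7 + -6*16 + 22*0 + 16*2 = 1
  c_2 = 1*16 + 0*-21 + 4*-7 + 1*16 + -3*0 + -2*2 = 0
  c_3 = 1*16 + 2*-21 + 12*-7 + 9*16 + -25*0 + -17*2 = 0
  c_4 = -2*16 + 0*-21 + -5*-7 + 0*16 + -1*0 + -1*2 = 1
  c_5 = -3*16 + -1*-21 + -7*-7 + -2*16 + 7*0 + 5*2 = 0
  c_6 = 0*16 + 0*-21 + 2*-7 + 1*16 + -2*0 + -1*2 = 0
p = 2; digits c_i = Σ_j d_{ij}·2^j, 0 ≤ d_{ij} < 2:
  c_1 = 1 = 1·2^0
  c_2 = 0
  c_3 = 0
  c_4 = 1 = 1·2^0
  c_5 = 0
  c_6 = 0
p-restricted factor λ_0 = (1, 0, 0, 1, 0, 0)

((1, 0, 0, 1, 0, 0),)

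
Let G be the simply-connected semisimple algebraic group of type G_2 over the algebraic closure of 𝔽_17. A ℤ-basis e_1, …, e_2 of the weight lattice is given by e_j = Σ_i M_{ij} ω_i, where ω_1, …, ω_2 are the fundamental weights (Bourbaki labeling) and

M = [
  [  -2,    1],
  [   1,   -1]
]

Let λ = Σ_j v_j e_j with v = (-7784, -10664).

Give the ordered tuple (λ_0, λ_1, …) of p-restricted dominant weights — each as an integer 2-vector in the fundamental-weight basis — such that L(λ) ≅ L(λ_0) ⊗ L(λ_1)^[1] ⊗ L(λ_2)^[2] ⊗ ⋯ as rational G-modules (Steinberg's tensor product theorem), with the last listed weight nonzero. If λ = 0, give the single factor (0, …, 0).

In the fundamental-weight basis, λ has coordinates c = M·v (v = (-7784, -10664)):
  c_1 = (-2)·(-7784) + (1)·(-10664) = 4904
  c_2 = (1)·(-7784) + (-1)·(-10664) = 2880
Base-17 expansion of each c_i:
  c_1 = 4904 = 8·17^0 + 16·17^1 + 16·17^2
  c_2 = 2880 = 7·17^0 + 16·17^1 + 9·17^2
p-restricted factor λ_0 = (8, 7)
p-restricted factor λ_1 = (16, 16)
p-restricted factor λ_2 = (16, 9)

((8, 7), (16, 16), (16, 9))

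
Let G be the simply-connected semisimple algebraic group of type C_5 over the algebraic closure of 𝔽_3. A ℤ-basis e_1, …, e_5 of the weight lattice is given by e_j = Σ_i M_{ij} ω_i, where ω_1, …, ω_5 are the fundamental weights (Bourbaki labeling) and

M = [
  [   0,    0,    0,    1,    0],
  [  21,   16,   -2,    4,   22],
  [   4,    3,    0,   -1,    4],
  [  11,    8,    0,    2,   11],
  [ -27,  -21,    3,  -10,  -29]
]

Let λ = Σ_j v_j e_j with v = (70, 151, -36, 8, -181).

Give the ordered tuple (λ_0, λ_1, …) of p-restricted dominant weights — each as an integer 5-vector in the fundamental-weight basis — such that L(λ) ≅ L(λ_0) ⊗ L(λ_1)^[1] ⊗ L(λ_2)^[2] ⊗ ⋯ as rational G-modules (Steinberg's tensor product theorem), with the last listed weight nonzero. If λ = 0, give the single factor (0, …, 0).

In the fundamental-weight basis, λ has coordinates c = M·v (v = (70, 151, -36, 8, -181)):
  c_1 = 0·70 + 0·151 + (0)·(-36) + 1·8 + (0)·(-181) = 8
  c_2 = 21·70 + 16·151 + (-2)·(-36) + 4·8 + (22)·(-181) = 8
  c_3 = 4·70 + 3·151 + (0)·(-36) + (-1)·(8) + (4)·(-181) = 1
  c_4 = 11·70 + 8·151 + (0)·(-36) + 2·8 + (11)·(-181) = 3
  c_5 = (-27)·(70) + (-21)·(151) + (3)·(-36) + (-10)·(8) + (-29)·(-181) = 0
Expand coordinatewise in base 3:
  c_1 = 8 = 2·3^0 + 2·3^1
  c_2 = 8 = 2·3^0 + 2·3^1
  c_3 = 1 = 1·3^0
  c_4 = 3 = 0·3^0 + 1·3^1
  c_5 = 0
Factor λ_0 = (2, 2, 1, 0, 0)
Factor λ_1 = (2, 2, 0, 1, 0)

((2, 2, 1, 0, 0), (2, 2, 0, 1, 0))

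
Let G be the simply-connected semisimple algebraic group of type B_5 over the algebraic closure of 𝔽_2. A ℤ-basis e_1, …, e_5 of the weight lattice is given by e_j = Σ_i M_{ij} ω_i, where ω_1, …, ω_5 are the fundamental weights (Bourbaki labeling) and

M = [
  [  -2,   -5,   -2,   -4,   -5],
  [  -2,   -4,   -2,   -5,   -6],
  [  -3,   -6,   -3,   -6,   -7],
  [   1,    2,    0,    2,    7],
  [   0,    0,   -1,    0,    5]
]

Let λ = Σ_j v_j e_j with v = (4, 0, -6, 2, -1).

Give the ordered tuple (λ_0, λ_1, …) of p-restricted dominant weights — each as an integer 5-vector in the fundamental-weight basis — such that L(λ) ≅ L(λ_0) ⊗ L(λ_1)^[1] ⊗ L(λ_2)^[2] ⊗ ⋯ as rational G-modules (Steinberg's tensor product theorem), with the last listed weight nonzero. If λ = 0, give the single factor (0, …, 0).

Compute c_i = Σ_j M_{ij} v_j with v = (4, 0, -6, 2, -1):
  c_1 = -2*4 + -5*0 + -2*-6 + -4*2 + -5*-1 = 1
  c_2 = -2*4 + -4*0 + -2*-6 + -5*2 + -6*-1 = 0
  c_3 = -3*4 + -6*0 + -3*-6 + -6*2 + -7*-1 = 1
  c_4 = 1*4 + 2*0 + 0*-6 + 2*2 + 7*-1 = 1
  c_5 = 0*4 + 0*0 + -1*-6 + 0*2 + 5*-1 = 1
Expand coordinatewise in base 2:
  c_1 = 1 = 1·2^0
  c_2 = 0
  c_3 = 1 = 1·2^0
  c_4 = 1 = 1·2^0
  c_5 = 1 = 1·2^0
Factor λ_0 = (1, 0, 1, 1, 1)

((1, 0, 1, 1, 1),)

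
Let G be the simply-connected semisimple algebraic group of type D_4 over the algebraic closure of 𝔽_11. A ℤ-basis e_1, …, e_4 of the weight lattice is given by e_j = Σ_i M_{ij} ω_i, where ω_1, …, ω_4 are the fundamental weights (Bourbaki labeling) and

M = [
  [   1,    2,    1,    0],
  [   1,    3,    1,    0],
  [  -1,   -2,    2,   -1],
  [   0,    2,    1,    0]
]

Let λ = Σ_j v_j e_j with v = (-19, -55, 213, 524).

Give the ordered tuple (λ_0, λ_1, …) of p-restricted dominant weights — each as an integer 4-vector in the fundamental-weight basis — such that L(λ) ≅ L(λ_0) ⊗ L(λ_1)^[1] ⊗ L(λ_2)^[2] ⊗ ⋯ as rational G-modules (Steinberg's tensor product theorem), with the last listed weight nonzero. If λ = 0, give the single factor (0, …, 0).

ω-coordinates c = M·v, v = (-19, -55, 213, 524):
  c_1 = (1)·(-19) + (2)·(-55) + 1·213 + 0·524 = 84
  c_2 = (1)·(-19) + (3)·(-55) + 1·213 + 0·524 = 29
  c_3 = (-1)·(-19) + (-2)·(-55) + 2·213 + (-1)·(524) = 31
  c_4 = (0)·(-19) + (2)·(-55) + 1·213 + 0·524 = 103
Expand coordinatewise in base 11:
  c_1 = 84 = 7·11^0 + 7·11^1
  c_2 = 29 = 7·11^0 + 2·11^1
  c_3 = 31 = 9·11^0 + 2·11^1
  c_4 = 103 = 4·11^0 + 9·11^1
p-restricted factor λ_0 = (7, 7, 9, 4)
p-restricted factor λ_1 = (7, 2, 2, 9)

((7, 7, 9, 4), (7, 2, 2, 9))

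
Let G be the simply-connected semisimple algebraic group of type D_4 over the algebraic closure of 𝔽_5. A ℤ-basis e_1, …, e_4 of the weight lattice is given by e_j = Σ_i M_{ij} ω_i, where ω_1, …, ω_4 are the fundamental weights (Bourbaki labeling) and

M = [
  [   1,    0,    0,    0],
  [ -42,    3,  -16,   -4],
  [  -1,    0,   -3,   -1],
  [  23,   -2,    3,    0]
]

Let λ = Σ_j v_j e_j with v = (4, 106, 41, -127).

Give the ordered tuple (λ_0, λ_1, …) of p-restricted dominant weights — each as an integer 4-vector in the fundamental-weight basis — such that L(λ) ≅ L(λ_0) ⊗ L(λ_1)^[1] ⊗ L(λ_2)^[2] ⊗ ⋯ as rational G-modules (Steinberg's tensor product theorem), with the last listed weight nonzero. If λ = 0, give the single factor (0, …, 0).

((4, 2, 0, 3),)

Change of basis e → ω: c = M·v where v = (4, 106, 41, -127):
  c_1 = (1)·(4) + (0)·(106) + (0)·(41) + (0)·(-127) = 4
  c_2 = (-42)·(4) + (3)·(106) + (-16)·(41) + (-4)·(-127) = 2
  c_3 = (-1)·(4) + (0)·(106) + (-3)·(41) + (-1)·(-127) = 0
  c_4 = (23)·(4) + (-2)·(106) + (3)·(41) + (0)·(-127) = 3
p = 5; digits c_i = Σ_j d_{ij}·5^j, 0 ≤ d_{ij} < 5:
  c_1 = 4 = 4·5^0
  c_2 = 2 = 2·5^0
  c_3 = 0
  c_4 = 3 = 3·5^0
Factor λ_0 = (4, 2, 0, 3)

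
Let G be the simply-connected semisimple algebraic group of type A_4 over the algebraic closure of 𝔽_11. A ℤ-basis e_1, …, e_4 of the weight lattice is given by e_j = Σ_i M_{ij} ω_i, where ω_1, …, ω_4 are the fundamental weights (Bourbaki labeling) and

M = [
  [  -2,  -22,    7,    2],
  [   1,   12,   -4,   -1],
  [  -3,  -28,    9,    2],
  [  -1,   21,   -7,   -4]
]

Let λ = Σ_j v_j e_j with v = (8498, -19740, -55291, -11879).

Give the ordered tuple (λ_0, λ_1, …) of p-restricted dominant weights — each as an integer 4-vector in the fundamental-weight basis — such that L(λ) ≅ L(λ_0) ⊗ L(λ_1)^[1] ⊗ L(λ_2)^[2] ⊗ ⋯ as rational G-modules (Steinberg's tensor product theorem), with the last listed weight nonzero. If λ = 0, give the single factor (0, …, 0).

Converting to the ω-basis (c_i = row i of M dotted with v = (8498, -19740, -55291, -11879)):
  c_1 = (-2)·(8498) + (-22)·(-19740) + (7)·(-55291) + (2)·(-11879) = 6489
  c_2 = 1·8498 + (12)·(-19740) + (-4)·(-55291) + (-1)·(-11879) = 4661
  c_3 = (-3)·(8498) + (-28)·(-19740) + (9)·(-55291) + (2)·(-11879) = 5849
  c_4 = (-1)·(8498) + (21)·(-19740) + (-7)·(-55291) + (-4)·(-11879) = 11515
p = 11; digits c_i = Σ_j d_{ij}·11^j, 0 ≤ d_{ij} < 11:
  c_1 = 6489 = 10·11^0 + 6·11^1 + 9·11^2 + 4·11^3
  c_2 = 4661 = 8·11^0 + 5·11^1 + 5·11^2 + 3·11^3
  c_3 = 5849 = 8·11^0 + 3·11^1 + 4·11^2 + 4·11^3
  c_4 = 11515 = 9·11^0 + 1·11^1 + 7·11^2 + 8·11^3
λ_0 = (10, 8, 8, 9)
λ_1 = (6, 5, 3, 1)
λ_2 = (9, 5, 4, 7)
λ_3 = (4, 3, 4, 8)

((10, 8, 8, 9), (6, 5, 3, 1), (9, 5, 4, 7), (4, 3, 4, 8))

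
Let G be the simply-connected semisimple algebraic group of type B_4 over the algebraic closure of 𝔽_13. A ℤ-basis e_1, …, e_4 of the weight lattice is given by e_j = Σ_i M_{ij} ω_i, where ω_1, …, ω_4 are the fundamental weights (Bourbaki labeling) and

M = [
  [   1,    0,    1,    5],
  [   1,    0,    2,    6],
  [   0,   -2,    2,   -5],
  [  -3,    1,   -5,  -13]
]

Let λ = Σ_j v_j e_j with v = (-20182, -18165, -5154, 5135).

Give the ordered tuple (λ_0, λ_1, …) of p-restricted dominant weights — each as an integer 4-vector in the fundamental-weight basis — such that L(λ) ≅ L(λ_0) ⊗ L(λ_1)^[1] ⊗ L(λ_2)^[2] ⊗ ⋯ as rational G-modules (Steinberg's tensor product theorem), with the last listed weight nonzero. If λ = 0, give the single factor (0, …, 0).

((1, 8, 9, 5), (0, 11, 0, 3), (2, 1, 2, 8))

Compute c_i = Σ_j M_{ij} v_j with v = (-20182, -18165, -5154, 5135):
  c_1 = (1)·(-20182) + (0)·(-18165) + (1)·(-5154) + (5)·(5135) = 339
  c_2 = (1)·(-20182) + (0)·(-18165) + (2)·(-5154) + (6)·(5135) = 320
  c_3 = (0)·(-20182) + (-2)·(-18165) + (2)·(-5154) + (-5)·(5135) = 347
  c_4 = (-3)·(-20182) + (1)·(-18165) + (-5)·(-5154) + (-13)·(5135) = 1396
Writing each c_i in base p = 13:
  c_1 = 339 = 1·13^0 + 0·13^1 + 2·13^2
  c_2 = 320 = 8·13^0 + 11·13^1 + 1·13^2
  c_3 = 347 = 9·13^0 + 0·13^1 + 2·13^2
  c_4 = 1396 = 5·13^0 + 3·13^1 + 8·13^2
λ_0 = (1, 8, 9, 5)
λ_1 = (0, 11, 0, 3)
λ_2 = (2, 1, 2, 8)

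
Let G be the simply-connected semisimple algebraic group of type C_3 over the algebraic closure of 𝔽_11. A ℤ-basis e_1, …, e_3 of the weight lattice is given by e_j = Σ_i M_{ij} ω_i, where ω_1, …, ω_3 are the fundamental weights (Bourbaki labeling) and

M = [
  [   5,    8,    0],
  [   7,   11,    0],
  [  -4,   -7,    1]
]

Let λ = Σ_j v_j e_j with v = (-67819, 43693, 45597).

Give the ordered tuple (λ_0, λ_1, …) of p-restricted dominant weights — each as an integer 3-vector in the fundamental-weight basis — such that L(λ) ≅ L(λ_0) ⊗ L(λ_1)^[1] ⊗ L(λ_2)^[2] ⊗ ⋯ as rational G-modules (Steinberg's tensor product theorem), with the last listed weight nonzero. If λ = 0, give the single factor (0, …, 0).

Compute c_i = Σ_j M_{ij} v_j with v = (-67819, 43693, 45597):
  c_1 = 5*-67819 + 8*43693 + 0*45597 = 10449
  c_2 = 7*-67819 + 11*43693 + 0*45597 = 5890
  c_3 = -4*-67819 + -7*43693 + 1*45597 = 11022
Writing each c_i in base p = 11:
  c_1 = 10449 = 10·11^0 + 3·11^1 + 9·11^2 + 7·11^3
  c_2 = 5890 = 5·11^0 + 7·11^1 + 4·11^2 + 4·11^3
  c_3 = 11022 = 0·11^0 + 1·11^1 + 3·11^2 + 8·11^3
λ_0 = (10, 5, 0)
λ_1 = (3, 7, 1)
λ_2 = (9, 4, 3)
λ_3 = (7, 4, 8)

((10, 5, 0), (3, 7, 1), (9, 4, 3), (7, 4, 8))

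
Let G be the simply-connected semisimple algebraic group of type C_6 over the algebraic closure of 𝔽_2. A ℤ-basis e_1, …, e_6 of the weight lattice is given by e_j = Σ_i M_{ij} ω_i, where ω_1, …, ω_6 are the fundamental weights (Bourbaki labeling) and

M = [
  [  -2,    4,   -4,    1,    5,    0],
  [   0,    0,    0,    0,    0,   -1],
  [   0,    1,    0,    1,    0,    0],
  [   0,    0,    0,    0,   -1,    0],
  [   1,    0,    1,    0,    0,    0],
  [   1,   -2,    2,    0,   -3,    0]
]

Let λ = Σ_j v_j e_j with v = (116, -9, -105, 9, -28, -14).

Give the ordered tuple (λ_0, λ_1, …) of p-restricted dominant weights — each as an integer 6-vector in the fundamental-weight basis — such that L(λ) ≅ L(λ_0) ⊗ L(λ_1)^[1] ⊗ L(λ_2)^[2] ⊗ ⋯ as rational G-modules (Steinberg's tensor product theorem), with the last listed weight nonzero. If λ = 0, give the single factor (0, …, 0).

ω-coordinates c = M·v, v = (116, -9, -105, 9, -28, -14):
  c_1 = (-2)·(116) + (4)·(-9) + (-4)·(-105) + (1)·(9) + (5)·(-28) + (0)·(-14) = 21
  c_2 = (0)·(116) + (0)·(-9) + (0)·(-105) + (0)·(9) + (0)·(-28) + (-1)·(-14) = 14
  c_3 = (0)·(116) + (1)·(-9) + (0)·(-105) + (1)·(9) + (0)·(-28) + (0)·(-14) = 0
  c_4 = (0)·(116) + (0)·(-9) + (0)·(-105) + (0)·(9) + (-1)·(-28) + (0)·(-14) = 28
  c_5 = (1)·(116) + (0)·(-9) + (1)·(-105) + (0)·(9) + (0)·(-28) + (0)·(-14) = 11
  c_6 = (1)·(116) + (-2)·(-9) + (2)·(-105) + (0)·(9) + (-3)·(-28) + (0)·(-14) = 8
Writing each c_i in base p = 2:
  c_1 = 21 = 1·2^0 + 0·2^1 + 1·2^2 + 0·2^3 + 1·2^4
  c_2 = 14 = 0·2^0 + 1·2^1 + 1·2^2 + 1·2^3
  c_3 = 0
  c_4 = 28 = 0·2^0 + 0·2^1 + 1·2^2 + 1·2^3 + 1·2^4
  c_5 = 11 = 1·2^0 + 1·2^1 + 0·2^2 + 1·2^3
  c_6 = 8 = 0·2^0 + 0·2^1 + 0·2^2 + 1·2^3
Factor λ_0 = (1, 0, 0, 0, 1, 0)
Factor λ_1 = (0, 1, 0, 0, 1, 0)
Factor λ_2 = (1, 1, 0, 1, 0, 0)
Factor λ_3 = (0, 1, 0, 1, 1, 1)
Factor λ_4 = (1, 0, 0, 1, 0, 0)

((1, 0, 0, 0, 1, 0), (0, 1, 0, 0, 1, 0), (1, 1, 0, 1, 0, 0), (0, 1, 0, 1, 1, 1), (1, 0, 0, 1, 0, 0))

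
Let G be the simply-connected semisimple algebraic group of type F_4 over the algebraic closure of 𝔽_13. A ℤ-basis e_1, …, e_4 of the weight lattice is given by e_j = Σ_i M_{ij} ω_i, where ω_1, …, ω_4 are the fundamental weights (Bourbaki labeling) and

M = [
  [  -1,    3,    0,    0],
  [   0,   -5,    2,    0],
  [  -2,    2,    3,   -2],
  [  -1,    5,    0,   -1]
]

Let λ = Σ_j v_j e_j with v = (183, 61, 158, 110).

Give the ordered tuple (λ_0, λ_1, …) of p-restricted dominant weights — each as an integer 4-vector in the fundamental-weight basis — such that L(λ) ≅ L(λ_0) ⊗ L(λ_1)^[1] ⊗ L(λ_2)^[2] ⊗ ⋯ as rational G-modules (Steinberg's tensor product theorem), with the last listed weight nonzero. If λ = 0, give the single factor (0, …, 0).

Change of basis e → ω: c = M·v where v = (183, 61, 158, 110):
  c_1 = (-1)·(183) + (3)·(61) + (0)·(158) + (0)·(110) = 0
  c_2 = (0)·(183) + (-5)·(61) + (2)·(158) + (0)·(110) = 11
  c_3 = (-2)·(183) + (2)·(61) + (3)·(158) + (-2)·(110) = 10
  c_4 = (-1)·(183) + (5)·(61) + (0)·(158) + (-1)·(110) = 12
Expand coordinatewise in base 13:
  c_1 = 0
  c_2 = 11 = 11·13^0
  c_3 = 10 = 10·13^0
  c_4 = 12 = 12·13^0
Factor λ_0 = (0, 11, 10, 12)

((0, 11, 10, 12),)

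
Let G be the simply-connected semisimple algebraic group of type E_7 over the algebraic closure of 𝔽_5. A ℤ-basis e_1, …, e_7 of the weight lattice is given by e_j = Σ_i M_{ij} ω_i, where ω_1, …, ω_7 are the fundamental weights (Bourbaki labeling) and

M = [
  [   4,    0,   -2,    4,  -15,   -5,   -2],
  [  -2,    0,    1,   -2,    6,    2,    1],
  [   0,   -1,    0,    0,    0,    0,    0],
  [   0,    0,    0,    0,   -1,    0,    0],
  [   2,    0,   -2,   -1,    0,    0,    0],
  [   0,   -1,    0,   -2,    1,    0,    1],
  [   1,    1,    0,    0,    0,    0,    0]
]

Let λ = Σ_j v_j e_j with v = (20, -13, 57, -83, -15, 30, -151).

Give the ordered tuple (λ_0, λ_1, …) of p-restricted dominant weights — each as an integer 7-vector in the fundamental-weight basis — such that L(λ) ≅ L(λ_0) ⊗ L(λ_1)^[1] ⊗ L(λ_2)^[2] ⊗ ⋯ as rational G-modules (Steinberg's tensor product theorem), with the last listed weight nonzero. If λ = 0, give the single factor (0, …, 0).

Change of basis e → ω: c = M·v where v = (20, -13, 57, -83, -15, 30, -151):
  c_1 = 4*20 + 0*-13 + -2*57 + 4*-83 + -15*-15 + -5*30 + -2*-151 = 11
  c_2 = -2*20 + 0*-13 + 1*57 + -2*-83 + 6*-15 + 2*30 + 1*-151 = 2
  c_3 = 0*20 + -1*-13 + 0*57 + 0*-83 + 0*-15 + 0*30 + 0*-151 = 13
  c_4 = 0*20 + 0*-13 + 0*57 + 0*-83 + -1*-15 + 0*30 + 0*-151 = 15
  c_5 = 2*20 + 0*-13 + -2*57 + -1*-83 + 0*-15 + 0*30 + 0*-151 = 9
  c_6 = 0*20 + -1*-13 + 0*57 + -2*-83 + 1*-15 + 0*30 + 1*-151 = 13
  c_7 = 1*20 + 1*-13 + 0*57 + 0*-83 + 0*-15 + 0*30 + 0*-151 = 7
Expand coordinatewise in base 5:
  c_1 = 11 = 1·5^0 + 2·5^1
  c_2 = 2 = 2·5^0
  c_3 = 13 = 3·5^0 + 2·5^1
  c_4 = 15 = 0·5^0 + 3·5^1
  c_5 = 9 = 4·5^0 + 1·5^1
  c_6 = 13 = 3·5^0 + 2·5^1
  c_7 = 7 = 2·5^0 + 1·5^1
λ_0 = (1, 2, 3, 0, 4, 3, 2)
λ_1 = (2, 0, 2, 3, 1, 2, 1)

((1, 2, 3, 0, 4, 3, 2), (2, 0, 2, 3, 1, 2, 1))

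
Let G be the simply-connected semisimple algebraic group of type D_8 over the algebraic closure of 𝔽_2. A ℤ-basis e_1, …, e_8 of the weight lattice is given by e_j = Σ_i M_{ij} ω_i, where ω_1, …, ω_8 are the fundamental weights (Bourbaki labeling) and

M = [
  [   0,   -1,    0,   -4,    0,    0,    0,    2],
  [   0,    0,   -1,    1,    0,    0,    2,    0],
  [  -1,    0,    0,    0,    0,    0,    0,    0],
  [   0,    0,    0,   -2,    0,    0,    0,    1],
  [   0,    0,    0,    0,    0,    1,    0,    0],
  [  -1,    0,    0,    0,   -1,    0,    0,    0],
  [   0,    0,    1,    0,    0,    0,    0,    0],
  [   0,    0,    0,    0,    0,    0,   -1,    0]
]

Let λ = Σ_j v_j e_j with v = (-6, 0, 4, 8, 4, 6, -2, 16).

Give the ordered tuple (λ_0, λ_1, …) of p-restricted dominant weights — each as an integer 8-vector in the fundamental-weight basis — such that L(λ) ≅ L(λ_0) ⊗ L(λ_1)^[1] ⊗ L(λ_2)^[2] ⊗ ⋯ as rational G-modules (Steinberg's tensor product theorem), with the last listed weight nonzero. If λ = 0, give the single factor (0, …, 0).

Compute c_i = Σ_j M_{ij} v_j with v = (-6, 0, 4, 8, 4, 6, -2, 16):
  c_1 = (0)·(-6) + (-1)·(0) + (0)·(4) + (-4)·(8) + (0)·(4) + (0)·(6) + (0)·(-2) + (2)·(16) = 0
  c_2 = (0)·(-6) + (0)·(0) + (-1)·(4) + (1)·(8) + (0)·(4) + (0)·(6) + (2)·(-2) + (0)·(16) = 0
  c_3 = (-1)·(-6) + (0)·(0) + (0)·(4) + (0)·(8) + (0)·(4) + (0)·(6) + (0)·(-2) + (0)·(16) = 6
  c_4 = (0)·(-6) + (0)·(0) + (0)·(4) + (-2)·(8) + (0)·(4) + (0)·(6) + (0)·(-2) + (1)·(16) = 0
  c_5 = (0)·(-6) + (0)·(0) + (0)·(4) + (0)·(8) + (0)·(4) + (1)·(6) + (0)·(-2) + (0)·(16) = 6
  c_6 = (-1)·(-6) + (0)·(0) + (0)·(4) + (0)·(8) + (-1)·(4) + (0)·(6) + (0)·(-2) + (0)·(16) = 2
  c_7 = (0)·(-6) + (0)·(0) + (1)·(4) + (0)·(8) + (0)·(4) + (0)·(6) + (0)·(-2) + (0)·(16) = 4
  c_8 = (0)·(-6) + (0)·(0) + (0)·(4) + (0)·(8) + (0)·(4) + (0)·(6) + (-1)·(-2) + (0)·(16) = 2
Expand coordinatewise in base 2:
  c_1 = 0
  c_2 = 0
  c_3 = 6 = 0·2^0 + 1·2^1 + 1·2^2
  c_4 = 0
  c_5 = 6 = 0·2^0 + 1·2^1 + 1·2^2
  c_6 = 2 = 0·2^0 + 1·2^1
  c_7 = 4 = 0·2^0 + 0·2^1 + 1·2^2
  c_8 = 2 = 0·2^0 + 1·2^1
Factor λ_0 = (0, 0, 0, 0, 0, 0, 0, 0)
Factor λ_1 = (0, 0, 1, 0, 1, 1, 0, 1)
Factor λ_2 = (0, 0, 1, 0, 1, 0, 1, 0)

((0, 0, 0, 0, 0, 0, 0, 0), (0, 0, 1, 0, 1, 1, 0, 1), (0, 0, 1, 0, 1, 0, 1, 0))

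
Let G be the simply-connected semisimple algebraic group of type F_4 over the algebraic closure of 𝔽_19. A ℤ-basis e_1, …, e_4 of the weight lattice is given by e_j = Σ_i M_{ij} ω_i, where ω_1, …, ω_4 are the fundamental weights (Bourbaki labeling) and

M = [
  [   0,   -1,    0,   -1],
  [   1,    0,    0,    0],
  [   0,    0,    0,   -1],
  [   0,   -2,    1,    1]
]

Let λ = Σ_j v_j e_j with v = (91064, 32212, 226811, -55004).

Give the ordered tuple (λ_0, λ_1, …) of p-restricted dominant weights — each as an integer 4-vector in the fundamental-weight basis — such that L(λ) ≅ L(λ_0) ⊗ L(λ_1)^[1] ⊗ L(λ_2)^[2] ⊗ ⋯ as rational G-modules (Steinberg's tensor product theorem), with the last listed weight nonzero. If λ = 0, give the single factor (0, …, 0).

((11, 16, 18, 14), (2, 4, 6, 8), (6, 5, 0, 12), (3, 13, 8, 15))

Compute c_i = Σ_j M_{ij} v_j with v = (91064, 32212, 226811, -55004):
  c_1 = 0·91064 + (-1)·(32212) + 0·226811 + (-1)·(-55004) = 22792
  c_2 = 1·91064 + 0·32212 + 0·226811 + (0)·(-55004) = 91064
  c_3 = 0·91064 + 0·32212 + 0·226811 + (-1)·(-55004) = 55004
  c_4 = 0·91064 + (-2)·(32212) + 1·226811 + (1)·(-55004) = 107383
p = 19; digits c_i = Σ_j d_{ij}·19^j, 0 ≤ d_{ij} < 19:
  c_1 = 22792 = 11·19^0 + 2·19^1 + 6·19^2 + 3·19^3
  c_2 = 91064 = 16·19^0 + 4·19^1 + 5·19^2 + 13·19^3
  c_3 = 55004 = 18·19^0 + 6·19^1 + 0·19^2 + 8·19^3
  c_4 = 107383 = 14·19^0 + 8·19^1 + 12·19^2 + 15·19^3
λ_0 = (11, 16, 18, 14)
λ_1 = (2, 4, 6, 8)
λ_2 = (6, 5, 0, 12)
λ_3 = (3, 13, 8, 15)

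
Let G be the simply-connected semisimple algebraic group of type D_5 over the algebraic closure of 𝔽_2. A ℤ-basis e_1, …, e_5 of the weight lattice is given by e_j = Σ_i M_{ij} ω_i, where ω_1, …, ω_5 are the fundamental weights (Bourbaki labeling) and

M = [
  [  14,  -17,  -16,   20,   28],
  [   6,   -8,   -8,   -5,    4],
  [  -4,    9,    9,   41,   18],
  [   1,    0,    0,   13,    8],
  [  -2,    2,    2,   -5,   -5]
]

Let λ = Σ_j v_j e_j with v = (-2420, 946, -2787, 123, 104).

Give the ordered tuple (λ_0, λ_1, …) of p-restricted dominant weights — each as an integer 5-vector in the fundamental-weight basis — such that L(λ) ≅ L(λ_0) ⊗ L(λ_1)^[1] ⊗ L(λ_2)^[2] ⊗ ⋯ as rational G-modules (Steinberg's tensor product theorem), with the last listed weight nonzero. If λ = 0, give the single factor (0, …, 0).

((0, 1, 0, 1, 1), (1, 0, 1, 1, 1), (0, 0, 0, 0, 1), (0, 1, 1, 1, 0), (0, 0, 1, 0, 1))

Change of basis e → ω: c = M·v where v = (-2420, 946, -2787, 123, 104):
  c_1 = 14*-2420 + -17*946 + -16*-2787 + 20*123 + 28*104 = 2
  c_2 = 6*-2420 + -8*946 + -8*-2787 + -5*123 + 4*104 = 9
  c_3 = -4*-2420 + 9*946 + 9*-2787 + 41*123 + 18*104 = 26
  c_4 = 1*-2420 + 0*946 + 0*-2787 + 13*123 + 8*104 = 11
  c_5 = -2*-2420 + 2*946 + 2*-2787 + -5*123 + -5*104 = 23
Base-2 expansion of each c_i:
  c_1 = 2 = 0·2^0 + 1·2^1
  c_2 = 9 = 1·2^0 + 0·2^1 + 0·2^2 + 1·2^3
  c_3 = 26 = 0·2^0 + 1·2^1 + 0·2^2 + 1·2^3 + 1·2^4
  c_4 = 11 = 1·2^0 + 1·2^1 + 0·2^2 + 1·2^3
  c_5 = 23 = 1·2^0 + 1·2^1 + 1·2^2 + 0·2^3 + 1·2^4
p-restricted factor λ_0 = (0, 1, 0, 1, 1)
p-restricted factor λ_1 = (1, 0, 1, 1, 1)
p-restricted factor λ_2 = (0, 0, 0, 0, 1)
p-restricted factor λ_3 = (0, 1, 1, 1, 0)
p-restricted factor λ_4 = (0, 0, 1, 0, 1)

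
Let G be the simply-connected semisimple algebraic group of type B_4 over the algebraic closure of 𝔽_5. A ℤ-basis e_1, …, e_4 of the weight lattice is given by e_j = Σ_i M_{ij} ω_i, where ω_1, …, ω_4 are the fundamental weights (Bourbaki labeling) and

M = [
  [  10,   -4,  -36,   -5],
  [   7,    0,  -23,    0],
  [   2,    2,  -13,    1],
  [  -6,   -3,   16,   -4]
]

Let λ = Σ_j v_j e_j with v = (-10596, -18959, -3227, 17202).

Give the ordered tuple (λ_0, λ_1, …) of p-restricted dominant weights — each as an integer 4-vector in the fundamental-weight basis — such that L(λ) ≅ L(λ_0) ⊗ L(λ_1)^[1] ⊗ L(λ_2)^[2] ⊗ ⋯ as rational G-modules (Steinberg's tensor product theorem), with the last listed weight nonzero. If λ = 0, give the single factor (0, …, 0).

((3, 4, 3, 3), (2, 4, 3, 2), (1, 1, 1, 0))

Converting to the ω-basis (c_i = row i of M dotted with v = (-10596, -18959, -3227, 17202)):
  c_1 = (10)·(-10596) + (-4)·(-18959) + (-36)·(-3227) + (-5)·(17202) = 38
  c_2 = (7)·(-10596) + (0)·(-18959) + (-23)·(-3227) + 0·17202 = 49
  c_3 = (2)·(-10596) + (2)·(-18959) + (-13)·(-3227) + 1·17202 = 43
  c_4 = (-6)·(-10596) + (-3)·(-18959) + (16)·(-3227) + (-4)·(17202) = 13
Base-5 expansion of each c_i:
  c_1 = 38 = 3·5^0 + 2·5^1 + 1·5^2
  c_2 = 49 = 4·5^0 + 4·5^1 + 1·5^2
  c_3 = 43 = 3·5^0 + 3·5^1 + 1·5^2
  c_4 = 13 = 3·5^0 + 2·5^1
λ_0 = (3, 4, 3, 3)
λ_1 = (2, 4, 3, 2)
λ_2 = (1, 1, 1, 0)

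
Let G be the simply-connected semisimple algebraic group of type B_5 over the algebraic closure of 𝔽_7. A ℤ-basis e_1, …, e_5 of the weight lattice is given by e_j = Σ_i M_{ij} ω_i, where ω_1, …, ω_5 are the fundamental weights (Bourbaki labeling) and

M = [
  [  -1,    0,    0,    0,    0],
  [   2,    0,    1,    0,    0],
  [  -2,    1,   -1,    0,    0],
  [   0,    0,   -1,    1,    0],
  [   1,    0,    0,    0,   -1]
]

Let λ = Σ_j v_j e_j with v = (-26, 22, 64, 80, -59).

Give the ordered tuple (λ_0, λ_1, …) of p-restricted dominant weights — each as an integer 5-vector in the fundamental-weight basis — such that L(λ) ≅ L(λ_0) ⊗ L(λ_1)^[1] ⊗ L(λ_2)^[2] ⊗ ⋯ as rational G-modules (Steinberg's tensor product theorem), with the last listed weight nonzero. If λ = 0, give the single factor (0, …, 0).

ω-coordinates c = M·v, v = (-26, 22, 64, 80, -59):
  c_1 = (-1)·(-26) + (0)·(22) + (0)·(64) + (0)·(80) + (0)·(-59) = 26
  c_2 = (2)·(-26) + (0)·(22) + (1)·(64) + (0)·(80) + (0)·(-59) = 12
  c_3 = (-2)·(-26) + (1)·(22) + (-1)·(64) + (0)·(80) + (0)·(-59) = 10
  c_4 = (0)·(-26) + (0)·(22) + (-1)·(64) + (1)·(80) + (0)·(-59) = 16
  c_5 = (1)·(-26) + (0)·(22) + (0)·(64) + (0)·(80) + (-1)·(-59) = 33
Base-7 expansion of each c_i:
  c_1 = 26 = 5·7^0 + 3·7^1
  c_2 = 12 = 5·7^0 + 1·7^1
  c_3 = 10 = 3·7^0 + 1·7^1
  c_4 = 16 = 2·7^0 + 2·7^1
  c_5 = 33 = 5·7^0 + 4·7^1
λ_0 = (5, 5, 3, 2, 5)
λ_1 = (3, 1, 1, 2, 4)

((5, 5, 3, 2, 5), (3, 1, 1, 2, 4))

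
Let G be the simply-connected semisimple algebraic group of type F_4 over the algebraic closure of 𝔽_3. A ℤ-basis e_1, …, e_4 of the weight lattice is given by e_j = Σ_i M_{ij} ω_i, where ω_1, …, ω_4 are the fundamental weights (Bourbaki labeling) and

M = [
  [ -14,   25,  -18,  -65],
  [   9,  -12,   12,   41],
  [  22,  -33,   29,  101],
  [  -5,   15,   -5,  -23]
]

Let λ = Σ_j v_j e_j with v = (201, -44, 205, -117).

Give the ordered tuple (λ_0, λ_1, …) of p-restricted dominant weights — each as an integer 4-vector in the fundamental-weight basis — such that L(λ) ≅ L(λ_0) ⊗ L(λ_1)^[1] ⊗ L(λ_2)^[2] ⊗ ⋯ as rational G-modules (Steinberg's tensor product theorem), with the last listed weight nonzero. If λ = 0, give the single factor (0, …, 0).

In the fundamental-weight basis, λ has coordinates c = M·v (v = (201, -44, 205, -117)):
  c_1 = (-14)·(201) + (25)·(-44) + (-18)·(205) + (-65)·(-117) = 1
  c_2 = 9·201 + (-12)·(-44) + 12·205 + (41)·(-117) = 0
  c_3 = 22·201 + (-33)·(-44) + 29·205 + (101)·(-117) = 2
  c_4 = (-5)·(201) + (15)·(-44) + (-5)·(205) + (-23)·(-117) = 1
Writing each c_i in base p = 3:
  c_1 = 1 = 1·3^0
  c_2 = 0
  c_3 = 2 = 2·3^0
  c_4 = 1 = 1·3^0
Factor λ_0 = (1, 0, 2, 1)

((1, 0, 2, 1),)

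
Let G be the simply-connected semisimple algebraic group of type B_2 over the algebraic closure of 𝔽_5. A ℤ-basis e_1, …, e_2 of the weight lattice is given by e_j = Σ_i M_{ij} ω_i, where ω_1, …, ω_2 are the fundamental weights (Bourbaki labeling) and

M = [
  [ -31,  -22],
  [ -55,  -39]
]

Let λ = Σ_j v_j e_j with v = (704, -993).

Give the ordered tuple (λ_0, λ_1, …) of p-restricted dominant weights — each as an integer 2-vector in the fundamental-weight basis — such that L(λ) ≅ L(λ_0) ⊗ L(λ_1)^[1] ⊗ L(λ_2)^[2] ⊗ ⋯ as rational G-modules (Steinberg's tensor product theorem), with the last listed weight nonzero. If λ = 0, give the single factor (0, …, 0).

((2, 2), (4, 1))

Change of basis e → ω: c = M·v where v = (704, -993):
  c_1 = (-31)·(704) + (-22)·(-993) = 22
  c_2 = (-55)·(704) + (-39)·(-993) = 7
Writing each c_i in base p = 5:
  c_1 = 22 = 2·5^0 + 4·5^1
  c_2 = 7 = 2·5^0 + 1·5^1
λ_0 = (2, 2)
λ_1 = (4, 1)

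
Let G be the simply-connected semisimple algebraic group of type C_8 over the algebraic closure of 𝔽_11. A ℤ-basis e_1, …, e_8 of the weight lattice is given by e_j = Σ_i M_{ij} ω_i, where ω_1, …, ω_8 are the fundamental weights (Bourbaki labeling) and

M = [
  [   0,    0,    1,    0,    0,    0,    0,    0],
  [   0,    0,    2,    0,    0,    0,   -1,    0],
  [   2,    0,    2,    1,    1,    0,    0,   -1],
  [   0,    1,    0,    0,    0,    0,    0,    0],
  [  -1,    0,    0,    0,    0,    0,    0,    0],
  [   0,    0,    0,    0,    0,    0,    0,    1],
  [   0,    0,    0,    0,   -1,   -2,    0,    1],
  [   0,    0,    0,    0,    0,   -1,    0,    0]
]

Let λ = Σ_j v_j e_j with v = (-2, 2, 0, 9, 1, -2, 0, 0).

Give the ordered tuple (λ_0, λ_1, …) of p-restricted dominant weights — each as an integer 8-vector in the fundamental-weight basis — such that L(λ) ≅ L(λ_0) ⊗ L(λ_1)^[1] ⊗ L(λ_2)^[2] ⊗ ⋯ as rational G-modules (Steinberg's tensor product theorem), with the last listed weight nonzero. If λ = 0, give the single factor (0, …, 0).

((0, 0, 6, 2, 2, 0, 3, 2),)

In the fundamental-weight basis, λ has coordinates c = M·v (v = (-2, 2, 0, 9, 1, -2, 0, 0)):
  c_1 = (0)·(-2) + 0·2 + 1·0 + 0·9 + 0·1 + (0)·(-2) + 0·0 + 0·0 = 0
  c_2 = (0)·(-2) + 0·2 + 2·0 + 0·9 + 0·1 + (0)·(-2) + (-1)·(0) + 0·0 = 0
  c_3 = (2)·(-2) + 0·2 + 2·0 + 1·9 + 1·1 + (0)·(-2) + 0·0 + (-1)·(0) = 6
  c_4 = (0)·(-2) + 1·2 + 0·0 + 0·9 + 0·1 + (0)·(-2) + 0·0 + 0·0 = 2
  c_5 = (-1)·(-2) + 0·2 + 0·0 + 0·9 + 0·1 + (0)·(-2) + 0·0 + 0·0 = 2
  c_6 = (0)·(-2) + 0·2 + 0·0 + 0·9 + 0·1 + (0)·(-2) + 0·0 + 1·0 = 0
  c_7 = (0)·(-2) + 0·2 + 0·0 + 0·9 + (-1)·(1) + (-2)·(-2) + 0·0 + 1·0 = 3
  c_8 = (0)·(-2) + 0·2 + 0·0 + 0·9 + 0·1 + (-1)·(-2) + 0·0 + 0·0 = 2
Writing each c_i in base p = 11:
  c_1 = 0
  c_2 = 0
  c_3 = 6 = 6·11^0
  c_4 = 2 = 2·11^0
  c_5 = 2 = 2·11^0
  c_6 = 0
  c_7 = 3 = 3·11^0
  c_8 = 2 = 2·11^0
p-restricted factor λ_0 = (0, 0, 6, 2, 2, 0, 3, 2)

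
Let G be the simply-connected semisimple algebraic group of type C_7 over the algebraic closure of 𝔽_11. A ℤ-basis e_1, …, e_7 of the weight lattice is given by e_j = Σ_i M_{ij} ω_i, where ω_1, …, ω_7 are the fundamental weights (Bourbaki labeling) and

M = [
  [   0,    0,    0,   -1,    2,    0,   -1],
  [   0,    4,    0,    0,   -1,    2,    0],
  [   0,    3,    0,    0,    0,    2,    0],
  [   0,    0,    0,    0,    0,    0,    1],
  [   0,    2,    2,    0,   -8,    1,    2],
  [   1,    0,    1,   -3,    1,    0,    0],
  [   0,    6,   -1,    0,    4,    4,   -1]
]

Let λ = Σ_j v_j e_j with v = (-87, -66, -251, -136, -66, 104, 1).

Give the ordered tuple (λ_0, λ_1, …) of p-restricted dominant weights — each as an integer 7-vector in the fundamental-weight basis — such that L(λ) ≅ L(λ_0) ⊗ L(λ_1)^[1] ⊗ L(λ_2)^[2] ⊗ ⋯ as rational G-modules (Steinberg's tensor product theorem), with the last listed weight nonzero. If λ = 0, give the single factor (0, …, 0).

In the fundamental-weight basis, λ has coordinates c = M·v (v = (-87, -66, -251, -136, -66, 104, 1)):
  c_1 = 0*-87 + 0*-66 + 0*-251 + -1*-136 + 2*-66 + 0*104 + -1*1 = 3
  c_2 = 0*-87 + 4*-66 + 0*-251 + 0*-136 + -1*-66 + 2*104 + 0*1 = 10
  c_3 = 0*-87 + 3*-66 + 0*-251 + 0*-136 + 0*-66 + 2*104 + 0*1 = 10
  c_4 = 0*-87 + 0*-66 + 0*-251 + 0*-136 + 0*-66 + 0*104 + 1*1 = 1
  c_5 = 0*-87 + 2*-66 + 2*-251 + 0*-136 + -8*-66 + 1*104 + 2*1 = 0
  c_6 = 1*-87 + 0*-66 + 1*-251 + -3*-136 + 1*-66 + 0*104 + 0*1 = 4
  c_7 = 0*-87 + 6*-66 + -1*-251 + 0*-136 + 4*-66 + 4*104 + -1*1 = 6
Expand coordinatewise in base 11:
  c_1 = 3 = 3·11^0
  c_2 = 10 = 10·11^0
  c_3 = 10 = 10·11^0
  c_4 = 1 = 1·11^0
  c_5 = 0
  c_6 = 4 = 4·11^0
  c_7 = 6 = 6·11^0
p-restricted factor λ_0 = (3, 10, 10, 1, 0, 4, 6)

((3, 10, 10, 1, 0, 4, 6),)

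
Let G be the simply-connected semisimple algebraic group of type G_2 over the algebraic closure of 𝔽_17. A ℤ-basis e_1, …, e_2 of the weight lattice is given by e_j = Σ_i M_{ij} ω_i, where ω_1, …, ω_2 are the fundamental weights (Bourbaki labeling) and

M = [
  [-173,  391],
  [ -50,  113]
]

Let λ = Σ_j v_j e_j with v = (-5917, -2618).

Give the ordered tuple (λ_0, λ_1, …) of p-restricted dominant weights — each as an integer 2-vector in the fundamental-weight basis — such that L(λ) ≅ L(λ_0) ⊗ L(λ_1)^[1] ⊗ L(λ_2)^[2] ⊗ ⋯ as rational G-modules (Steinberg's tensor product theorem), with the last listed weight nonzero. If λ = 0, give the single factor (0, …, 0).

Change of basis e → ω: c = M·v where v = (-5917, -2618):
  c_1 = -173*-5917 + 391*-2618 = 3
  c_2 = -50*-5917 + 113*-2618 = 16
p = 17; digits c_i = Σ_j d_{ij}·17^j, 0 ≤ d_{ij} < 17:
  c_1 = 3 = 3·17^0
  c_2 = 16 = 16·17^0
λ_0 = (3, 16)

((3, 16),)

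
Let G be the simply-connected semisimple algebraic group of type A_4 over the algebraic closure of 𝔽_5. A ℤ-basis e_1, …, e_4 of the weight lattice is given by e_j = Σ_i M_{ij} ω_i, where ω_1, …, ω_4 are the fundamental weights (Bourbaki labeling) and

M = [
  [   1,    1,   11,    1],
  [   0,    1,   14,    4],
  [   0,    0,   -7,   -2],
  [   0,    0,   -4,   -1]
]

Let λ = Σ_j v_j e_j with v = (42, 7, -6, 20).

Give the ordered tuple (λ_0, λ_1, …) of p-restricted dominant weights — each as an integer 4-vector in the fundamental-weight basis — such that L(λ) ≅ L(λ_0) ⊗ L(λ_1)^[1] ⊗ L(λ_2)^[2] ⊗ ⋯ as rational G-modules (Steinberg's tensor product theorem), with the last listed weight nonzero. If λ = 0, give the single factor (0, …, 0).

Converting to the ω-basis (c_i = row i of M dotted with v = (42, 7, -6, 20)):
  c_1 = (1)·(42) + (1)·(7) + (11)·(-6) + (1)·(20) = 3
  c_2 = (0)·(42) + (1)·(7) + (14)·(-6) + (4)·(20) = 3
  c_3 = (0)·(42) + (0)·(7) + (-7)·(-6) + (-2)·(20) = 2
  c_4 = (0)·(42) + (0)·(7) + (-4)·(-6) + (-1)·(20) = 4
Base-5 expansion of each c_i:
  c_1 = 3 = 3·5^0
  c_2 = 3 = 3·5^0
  c_3 = 2 = 2·5^0
  c_4 = 4 = 4·5^0
λ_0 = (3, 3, 2, 4)

((3, 3, 2, 4),)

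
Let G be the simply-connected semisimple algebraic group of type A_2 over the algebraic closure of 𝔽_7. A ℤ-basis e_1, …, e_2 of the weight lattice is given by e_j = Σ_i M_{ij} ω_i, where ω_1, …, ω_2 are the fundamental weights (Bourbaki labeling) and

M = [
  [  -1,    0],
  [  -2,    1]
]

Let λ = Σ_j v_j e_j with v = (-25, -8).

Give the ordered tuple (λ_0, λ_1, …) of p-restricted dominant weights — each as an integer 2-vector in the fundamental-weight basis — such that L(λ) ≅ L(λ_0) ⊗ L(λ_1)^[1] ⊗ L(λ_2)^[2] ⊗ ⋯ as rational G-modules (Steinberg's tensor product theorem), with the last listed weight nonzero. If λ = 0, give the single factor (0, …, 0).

((4, 0), (3, 6))

Compute c_i = Σ_j M_{ij} v_j with v = (-25, -8):
  c_1 = -1*-25 + 0*-8 = 25
  c_2 = -2*-25 + 1*-8 = 42
Expand coordinatewise in base 7:
  c_1 = 25 = 4·7^0 + 3·7^1
  c_2 = 42 = 0·7^0 + 6·7^1
λ_0 = (4, 0)
λ_1 = (3, 6)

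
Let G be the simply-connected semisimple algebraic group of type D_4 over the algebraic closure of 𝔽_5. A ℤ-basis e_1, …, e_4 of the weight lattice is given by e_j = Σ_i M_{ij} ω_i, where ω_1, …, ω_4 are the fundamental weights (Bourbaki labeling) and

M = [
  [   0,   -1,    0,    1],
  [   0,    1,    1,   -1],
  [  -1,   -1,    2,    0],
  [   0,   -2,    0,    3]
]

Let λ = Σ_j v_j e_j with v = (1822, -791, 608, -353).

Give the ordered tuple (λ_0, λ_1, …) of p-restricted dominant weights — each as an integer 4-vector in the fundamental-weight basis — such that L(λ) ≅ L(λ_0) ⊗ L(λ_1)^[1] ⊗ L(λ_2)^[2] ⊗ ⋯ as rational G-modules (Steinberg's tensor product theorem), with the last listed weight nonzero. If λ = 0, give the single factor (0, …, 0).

In the fundamental-weight basis, λ has coordinates c = M·v (v = (1822, -791, 608, -353)):
  c_1 = (0)·(1822) + (-1)·(-791) + (0)·(608) + (1)·(-353) = 438
  c_2 = (0)·(1822) + (1)·(-791) + (1)·(608) + (-1)·(-353) = 170
  c_3 = (-1)·(1822) + (-1)·(-791) + (2)·(608) + (0)·(-353) = 185
  c_4 = (0)·(1822) + (-2)·(-791) + (0)·(608) + (3)·(-353) = 523
Writing each c_i in base p = 5:
  c_1 = 438 = 3·5^0 + 2·5^1 + 2·5^2 + 3·5^3
  c_2 = 170 = 0·5^0 + 4·5^1 + 1·5^2 + 1·5^3
  c_3 = 185 = 0·5^0 + 2·5^1 + 2·5^2 + 1·5^3
  c_4 = 523 = 3·5^0 + 4·5^1 + 0·5^2 + 4·5^3
Factor λ_0 = (3, 0, 0, 3)
Factor λ_1 = (2, 4, 2, 4)
Factor λ_2 = (2, 1, 2, 0)
Factor λ_3 = (3, 1, 1, 4)

((3, 0, 0, 3), (2, 4, 2, 4), (2, 1, 2, 0), (3, 1, 1, 4))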